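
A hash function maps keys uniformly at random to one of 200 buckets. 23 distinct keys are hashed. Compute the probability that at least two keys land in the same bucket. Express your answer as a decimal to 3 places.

0.732

It's easier to compute the probability that all 23 are distinct.
P(all distinct) = 200/200 · 199/200 · ··· · 178/200 ≈ 0.268.
So the probability of at least one match is 1 − 0.268 = 0.732.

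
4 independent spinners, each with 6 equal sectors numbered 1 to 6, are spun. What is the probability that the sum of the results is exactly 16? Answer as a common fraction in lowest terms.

There are 6^4 = 1296 equally likely outcomes.
The number of ordered 4-tuples from {1,…,6} summing to 16 is 125.
P(sum = 16) = 125/1296.

125/1296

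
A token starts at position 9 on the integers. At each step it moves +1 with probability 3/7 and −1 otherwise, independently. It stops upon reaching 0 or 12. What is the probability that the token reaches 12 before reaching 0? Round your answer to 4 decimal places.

Let r = q/p = (4/7)/(3/7) = 4/3. The recurrence P(i) = p·P(i+1) + q·P(i−1) with P(0)=0, P(12)=1 gives P(i) = (1 − r^i)/(1 − r^12).
P(9) = (1 − (4/3)^9) / (1 − (4/3)^12) = 176931/439075 ≈ 0.4030.

0.4030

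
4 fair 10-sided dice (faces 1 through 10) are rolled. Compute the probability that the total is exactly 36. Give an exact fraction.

There are 10^4 = 10000 equally likely outcomes.
The number of ordered 4-tuples from {1,…,10} summing to 36 is 35.
P(sum = 36) = 35/10000 = 7/2000.

7/2000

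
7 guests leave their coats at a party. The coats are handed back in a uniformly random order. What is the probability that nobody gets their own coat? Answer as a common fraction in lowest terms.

103/280

This is the derangement probability: permutations of 7 with no fixed point.
D(7) = 7! · (1 − 1/1! + 1/2! − ··· + (−1)^7/7!) = 1854.
P = 1854/5040 = 103/280.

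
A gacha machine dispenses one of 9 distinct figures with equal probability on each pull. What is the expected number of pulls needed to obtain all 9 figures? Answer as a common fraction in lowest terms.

After i distinct types are collected, each trial gives a new one with probability (9−i)/9, so the expected wait for the next new type is 9/(9−i).
E = 9/9 + 9/8 + 9/7 + 9/6 + 9/5 + 9/4 + 9/3 + 9/2 + 9/1 = 7129/280.

7129/280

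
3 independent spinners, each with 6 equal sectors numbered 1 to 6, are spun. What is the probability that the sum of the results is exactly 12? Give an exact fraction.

25/216

There are 6^3 = 216 equally likely outcomes.
The number of ordered 3-tuples from {1,…,6} summing to 12 is 25.
P(sum = 12) = 25/216.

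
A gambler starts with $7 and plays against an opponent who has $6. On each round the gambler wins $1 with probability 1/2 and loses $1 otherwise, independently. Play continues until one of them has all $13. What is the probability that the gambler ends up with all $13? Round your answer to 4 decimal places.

With a fair step, P(i) = ½P(i−1) + ½P(i+1) with P(0)=0, P(13)=1 has the linear solution P(i) = i/13.
P(7) = 7/13 ≈ 0.5385.

0.5385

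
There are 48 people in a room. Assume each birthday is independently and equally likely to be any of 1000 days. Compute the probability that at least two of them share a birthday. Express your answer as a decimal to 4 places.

It's easier to compute the probability that all 48 are distinct.
P(all distinct) = 1000/1000 · 999/1000 · ··· · 953/1000 ≈ 0.3178.
So the probability of at least one match is 1 − 0.3178 = 0.6822.

0.6822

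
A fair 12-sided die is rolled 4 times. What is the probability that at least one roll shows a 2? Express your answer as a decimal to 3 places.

P(no roll shows a 2) = (11/12)^4 ≈ 0.706.
P(at least one) = 1 − 0.706 = 0.294.

0.294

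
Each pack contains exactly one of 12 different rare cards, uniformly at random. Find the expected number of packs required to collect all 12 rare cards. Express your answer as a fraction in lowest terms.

After i distinct types are collected, each trial gives a new one with probability (12−i)/12, so the expected wait for the next new type is 12/(12−i).
E = 12/12 + 12/11 + 12/10 + 12/9 + 12/8 + 12/7 + 12/6 + 12/5 + 12/4 + 12/3 + 12/2 + 12/1 = 86021/2310.

86021/2310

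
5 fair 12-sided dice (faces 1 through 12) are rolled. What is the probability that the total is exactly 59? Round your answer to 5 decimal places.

There are 12^5 = 248832 equally likely outcomes.
The number of ordered 5-tuples from {1,…,12} summing to 59 is 5.
P(sum = 59) = 5/248832 ≈ 0.00002.

0.00002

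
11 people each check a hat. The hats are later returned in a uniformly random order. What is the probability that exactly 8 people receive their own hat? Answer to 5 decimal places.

Choose which 8 of the 11 are fixed: C(11,8) = 165 ways.
The remaining 3 must have no fixed point: D(3) = 2.
P = 165·2/39916800 = 1/120960 ≈ 0.00001.

0.00001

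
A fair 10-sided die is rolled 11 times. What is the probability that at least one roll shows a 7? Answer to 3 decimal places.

P(no roll shows a 7) = (9/10)^11 ≈ 0.314.
P(at least one) = 1 − 0.314 = 0.686.

0.686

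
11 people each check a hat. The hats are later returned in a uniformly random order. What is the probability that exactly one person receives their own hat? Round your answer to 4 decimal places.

0.3679

Choose which one is fixed: C(11,1) = 11 ways.
The remaining 10 must have no fixed point: D(10) = 1334961.
P = 11·1334961/39916800 = 16481/44800 ≈ 0.3679.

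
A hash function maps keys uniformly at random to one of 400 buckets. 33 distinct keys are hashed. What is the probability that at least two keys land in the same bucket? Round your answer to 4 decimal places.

It's easier to compute the probability that all 33 are distinct.
P(all distinct) = 400/400 · 399/400 · ··· · 368/400 ≈ 0.2574.
So the probability of at least one match is 1 − 0.2574 = 0.7426.

0.7426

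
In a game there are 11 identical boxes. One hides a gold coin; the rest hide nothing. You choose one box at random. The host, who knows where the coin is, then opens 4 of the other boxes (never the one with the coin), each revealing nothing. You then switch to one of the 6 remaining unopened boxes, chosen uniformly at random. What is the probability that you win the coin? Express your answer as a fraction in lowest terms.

5/33

Your original box holds the coin with probability 1/11, so the other 10 collectively hold it with probability 10/11.
The host can always find 4 empty boxes to open, so the reveals don't change that 10/11; it is now spread over the 6 remaining unopened boxes.
P(win by switching) = (10/11) · (1/6) = 5/33.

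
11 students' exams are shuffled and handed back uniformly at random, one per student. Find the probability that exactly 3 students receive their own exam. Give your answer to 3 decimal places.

Choose which 3 of the 11 are fixed: C(11,3) = 165 ways.
The remaining 8 must have no fixed point: D(8) = 14833.
P = 165·14833/39916800 = 2119/34560 ≈ 0.061.

0.061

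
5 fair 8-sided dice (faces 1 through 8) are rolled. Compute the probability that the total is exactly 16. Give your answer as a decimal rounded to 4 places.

0.0363

There are 8^5 = 32768 equally likely outcomes.
The number of ordered 5-tuples from {1,…,8} summing to 16 is 1190.
P(sum = 16) = 1190/32768 = 595/16384 ≈ 0.0363.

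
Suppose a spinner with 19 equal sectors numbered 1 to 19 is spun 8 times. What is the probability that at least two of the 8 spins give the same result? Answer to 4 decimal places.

P(all 8 different) = 19/19 · 18/19 · ··· · 12/19 ≈ 0.1794.
P(at least two equal) = 1 − 0.1794 = 0.8206.

0.8206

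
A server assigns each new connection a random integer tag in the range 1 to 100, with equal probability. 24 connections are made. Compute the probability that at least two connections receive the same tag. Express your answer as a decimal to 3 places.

It's easier to compute the probability that all 24 are distinct.
P(all distinct) = 100/100 · 99/100 · ··· · 77/100 ≈ 0.049.
So the probability of at least one match is 1 − 0.049 = 0.951.

0.951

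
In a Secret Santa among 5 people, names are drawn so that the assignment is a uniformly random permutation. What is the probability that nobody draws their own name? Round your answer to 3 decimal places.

This is the derangement probability: permutations of 5 with no fixed point.
D(5) = 5! · (1 − 1/1! + 1/2! − ··· + (−1)^5/5!) = 44.
P = 44/120 = 11/30 ≈ 0.367.

0.367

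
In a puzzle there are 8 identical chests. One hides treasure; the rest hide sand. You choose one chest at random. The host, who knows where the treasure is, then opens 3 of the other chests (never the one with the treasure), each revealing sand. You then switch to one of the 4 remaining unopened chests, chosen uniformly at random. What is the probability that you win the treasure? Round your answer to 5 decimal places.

0.21875

Your original chest holds the treasure with probability 1/8, so the other 7 collectively hold it with probability 7/8.
The host can always find 3 empty chests to open, so the reveals don't change that 7/8; it is now spread over the 4 remaining unopened chests.
P(win by switching) = (7/8) · (1/4) = 7/32 ≈ 0.21875.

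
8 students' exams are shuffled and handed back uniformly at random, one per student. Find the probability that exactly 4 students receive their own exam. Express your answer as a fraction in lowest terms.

1/64

Choose which 4 of the 8 are fixed: C(8,4) = 70 ways.
The remaining 4 must have no fixed point: D(4) = 9.
P = 70·9/40320 = 1/64.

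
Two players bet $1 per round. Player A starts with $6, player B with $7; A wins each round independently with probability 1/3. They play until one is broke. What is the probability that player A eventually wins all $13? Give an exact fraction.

Let r = q/p = (2/3)/(1/3) = 2. The recurrence P(i) = p·P(i+1) + q·P(i−1) with P(0)=0, P(13)=1 gives P(i) = (1 − r^i)/(1 − r^13).
P(6) = (1 − (2)^6) / (1 − (2)^13) = 63/8191.

63/8191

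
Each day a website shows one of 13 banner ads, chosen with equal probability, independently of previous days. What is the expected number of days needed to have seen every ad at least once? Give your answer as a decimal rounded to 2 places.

41.34

After i distinct types are collected, each trial gives a new one with probability (13−i)/13, so the expected wait for the next new type is 13/(13−i).
E = 13/13 + 13/12 + 13/11 + 13/10 + 13/9 + 13/8 + 13/7 + 13/6 + 13/5 + 13/4 + 13/3 + 13/2 + 13/1 = 1145993/27720 ≈ 41.34.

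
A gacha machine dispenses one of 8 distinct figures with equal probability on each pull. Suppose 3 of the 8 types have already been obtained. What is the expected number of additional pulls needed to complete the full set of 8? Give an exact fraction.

Starting from 3 distinct types, each trial gives a new one with probability (8−i)/8 when i types are held, so the wait for the next new type is 8/(8−i).
E = 8/5 + 8/4 + 8/3 + 8/2 + 8/1 = 274/15.

274/15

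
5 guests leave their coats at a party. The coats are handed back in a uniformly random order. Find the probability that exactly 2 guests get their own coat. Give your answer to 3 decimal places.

0.167

Choose which 2 of the 5 are fixed: C(5,2) = 10 ways.
The remaining 3 must have no fixed point: D(3) = 2.
P = 10·2/120 = 1/6 ≈ 0.167.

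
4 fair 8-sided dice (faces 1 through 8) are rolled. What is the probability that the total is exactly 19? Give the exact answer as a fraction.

21/256

There are 8^4 = 4096 equally likely outcomes.
The number of ordered 4-tuples from {1,…,8} summing to 19 is 336.
P(sum = 19) = 336/4096 = 21/256.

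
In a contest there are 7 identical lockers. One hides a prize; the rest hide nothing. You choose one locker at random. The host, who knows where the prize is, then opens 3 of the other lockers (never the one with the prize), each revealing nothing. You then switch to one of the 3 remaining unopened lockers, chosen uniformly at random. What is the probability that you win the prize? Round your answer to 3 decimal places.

0.286

Your original locker holds the prize with probability 1/7, so the other 6 collectively hold it with probability 6/7.
The host can always find 3 empty lockers to open, so the reveals don't change that 6/7; it is now spread over the 3 remaining unopened lockers.
P(win by switching) = (6/7) · (1/3) = 2/7 ≈ 0.286.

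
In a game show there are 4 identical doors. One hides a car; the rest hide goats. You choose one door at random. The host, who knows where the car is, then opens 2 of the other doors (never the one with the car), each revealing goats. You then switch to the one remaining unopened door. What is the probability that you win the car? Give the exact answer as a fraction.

Your original door holds the car with probability 1/4, so the other 3 collectively hold it with probability 3/4.
The host can always find 2 empty doors to open, so the reveals don't change that 3/4; it is now spread over the 1 remaining unopened door.
P(win by switching) = (3/4) · (1/1) = 3/4.

3/4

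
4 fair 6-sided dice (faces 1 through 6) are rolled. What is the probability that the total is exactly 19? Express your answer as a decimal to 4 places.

0.0432

There are 6^4 = 1296 equally likely outcomes.
The number of ordered 4-tuples from {1,…,6} summing to 19 is 56.
P(sum = 19) = 56/1296 = 7/162 ≈ 0.0432.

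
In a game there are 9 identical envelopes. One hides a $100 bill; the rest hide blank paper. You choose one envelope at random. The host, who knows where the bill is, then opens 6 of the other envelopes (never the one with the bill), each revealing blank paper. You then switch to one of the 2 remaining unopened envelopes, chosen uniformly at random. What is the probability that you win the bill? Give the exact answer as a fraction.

4/9

Your original envelope holds the bill with probability 1/9, so the other 8 collectively hold it with probability 8/9.
The host can always find 6 empty envelopes to open, so the reveals don't change that 8/9; it is now spread over the 2 remaining unopened envelopes.
P(win by switching) = (8/9) · (1/2) = 4/9.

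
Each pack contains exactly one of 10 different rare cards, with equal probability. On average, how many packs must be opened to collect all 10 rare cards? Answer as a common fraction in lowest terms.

After i distinct types are collected, each trial gives a new one with probability (10−i)/10, so the expected wait for the next new type is 10/(10−i).
E = 10/10 + 10/9 + 10/8 + 10/7 + 10/6 + 10/5 + 10/4 + 10/3 + 10/2 + 10/1 = 7381/252.

7381/252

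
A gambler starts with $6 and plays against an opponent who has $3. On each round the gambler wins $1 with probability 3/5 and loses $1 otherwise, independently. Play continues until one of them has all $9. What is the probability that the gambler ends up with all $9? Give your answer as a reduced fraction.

945/1009

Let r = q/p = (2/5)/(3/5) = 2/3. The recurrence P(i) = p·P(i+1) + q·P(i−1) with P(0)=0, P(9)=1 gives P(i) = (1 − r^i)/(1 − r^9).
P(6) = (1 − (2/3)^6) / (1 − (2/3)^9) = 945/1009.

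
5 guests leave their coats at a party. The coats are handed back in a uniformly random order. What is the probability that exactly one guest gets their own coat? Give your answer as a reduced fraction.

3/8

Choose which one is fixed: C(5,1) = 5 ways.
The remaining 4 must have no fixed point: D(4) = 9.
P = 5·9/120 = 3/8.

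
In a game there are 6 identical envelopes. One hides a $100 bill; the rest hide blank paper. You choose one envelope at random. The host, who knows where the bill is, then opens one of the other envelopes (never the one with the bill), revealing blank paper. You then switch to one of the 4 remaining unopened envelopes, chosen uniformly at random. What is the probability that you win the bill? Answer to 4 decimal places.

Your original envelope holds the bill with probability 1/6, so the other 5 collectively hold it with probability 5/6.
The host can always find an empty envelope to open, so this doesn't change that 5/6; it is now spread over the 4 remaining unopened envelopes.
P(win by switching) = (5/6) · (1/4) = 5/24 ≈ 0.2083.

0.2083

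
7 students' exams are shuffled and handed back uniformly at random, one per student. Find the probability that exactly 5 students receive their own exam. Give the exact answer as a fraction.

1/240

Choose which 5 of the 7 are fixed: C(7,5) = 21 ways.
The remaining 2 must have no fixed point: D(2) = 1.
P = 21·1/5040 = 1/240.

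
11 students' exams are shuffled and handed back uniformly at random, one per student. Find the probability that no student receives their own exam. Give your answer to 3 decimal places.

This is the derangement probability: permutations of 11 with no fixed point.
D(11) = 11! · (1 − 1/1! + 1/2! − ··· + (−1)^11/11!) = 14684570.
P = 14684570/39916800 = 1468457/3991680 ≈ 0.368.

0.368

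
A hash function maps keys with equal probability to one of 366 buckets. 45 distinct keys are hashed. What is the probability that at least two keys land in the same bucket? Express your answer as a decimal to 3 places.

0.940

It's easier to compute the probability that all 45 are distinct.
P(all distinct) = 366/366 · 365/366 · ··· · 322/366 ≈ 0.060.
So the probability of at least one match is 1 − 0.060 = 0.940.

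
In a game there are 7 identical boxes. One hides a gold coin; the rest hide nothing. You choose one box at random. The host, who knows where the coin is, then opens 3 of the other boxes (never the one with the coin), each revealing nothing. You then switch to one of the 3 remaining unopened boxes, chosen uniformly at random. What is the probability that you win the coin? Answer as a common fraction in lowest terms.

2/7

Your original box holds the coin with probability 1/7, so the other 6 collectively hold it with probability 6/7.
The host can always find 3 empty boxes to open, so the reveals don't change that 6/7; it is now spread over the 3 remaining unopened boxes.
P(win by switching) = (6/7) · (1/3) = 2/7.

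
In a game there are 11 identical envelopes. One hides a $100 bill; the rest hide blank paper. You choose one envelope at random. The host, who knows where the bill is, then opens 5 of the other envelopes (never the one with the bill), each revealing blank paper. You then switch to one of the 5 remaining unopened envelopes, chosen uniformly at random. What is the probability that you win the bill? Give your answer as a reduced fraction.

Your original envelope holds the bill with probability 1/11, so the other 10 collectively hold it with probability 10/11.
The host can always find 5 empty envelopes to open, so the reveals don't change that 10/11; it is now spread over the 5 remaining unopened envelopes.
P(win by switching) = (10/11) · (1/5) = 2/11.

2/11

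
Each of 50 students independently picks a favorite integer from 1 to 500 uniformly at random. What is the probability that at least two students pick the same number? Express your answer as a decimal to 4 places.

It's easier to compute the probability that all 50 are distinct.
P(all distinct) = 500/500 · 499/500 · ··· · 451/500 ≈ 0.0793.
So the probability of at least one match is 1 − 0.0793 = 0.9207.

0.9207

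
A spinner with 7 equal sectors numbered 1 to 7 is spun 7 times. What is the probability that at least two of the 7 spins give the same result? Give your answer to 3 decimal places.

P(all 7 different) = 7/7 · 6/7 · ··· · 1/7 ≈ 0.006.
P(at least two equal) = 1 − 0.006 = 0.994.

0.994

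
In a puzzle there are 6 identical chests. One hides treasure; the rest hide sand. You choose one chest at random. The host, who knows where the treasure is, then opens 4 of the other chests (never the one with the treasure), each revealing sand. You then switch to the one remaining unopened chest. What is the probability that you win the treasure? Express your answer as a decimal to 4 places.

Your original chest holds the treasure with probability 1/6, so the other 5 collectively hold it with probability 5/6.
The host can always find 4 empty chests to open, so the reveals don't change that 5/6; it is now spread over the 1 remaining unopened chest.
P(win by switching) = (5/6) · (1/1) = 5/6 ≈ 0.8333.

0.8333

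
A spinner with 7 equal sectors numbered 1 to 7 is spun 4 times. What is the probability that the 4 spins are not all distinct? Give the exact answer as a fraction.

223/343

P(all 4 different) = 7/7 · 6/7 · ··· · 4/7 = 120/343.
P(at least two equal) = 1 − 120/343 = 223/343.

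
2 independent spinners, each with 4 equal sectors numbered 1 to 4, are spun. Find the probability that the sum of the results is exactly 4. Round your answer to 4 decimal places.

0.1875

There are 4^2 = 16 equally likely outcomes.
The number of ordered 2-tuples from {1,…,4} summing to 4 is 3.
P(sum = 4) = 3/16 ≈ 0.1875.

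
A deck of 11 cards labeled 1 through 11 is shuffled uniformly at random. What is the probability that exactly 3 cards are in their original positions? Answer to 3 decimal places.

0.061

Choose which 3 of the 11 are fixed: C(11,3) = 165 ways.
The remaining 8 must have no fixed point: D(8) = 14833.
P = 165·14833/39916800 = 2119/34560 ≈ 0.061.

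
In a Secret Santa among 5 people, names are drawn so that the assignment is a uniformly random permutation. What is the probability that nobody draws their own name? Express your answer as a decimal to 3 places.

This is the derangement probability: permutations of 5 with no fixed point.
D(5) = 5! · (1 − 1/1! + 1/2! − ··· + (−1)^5/5!) = 44.
P = 44/120 = 11/30 ≈ 0.367.

0.367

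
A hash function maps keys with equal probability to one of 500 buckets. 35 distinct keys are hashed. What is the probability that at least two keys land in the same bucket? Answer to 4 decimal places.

0.7043

It's easier to compute the probability that all 35 are distinct.
P(all distinct) = 500/500 · 499/500 · ··· · 466/500 ≈ 0.2957.
So the probability of at least one match is 1 − 0.2957 = 0.7043.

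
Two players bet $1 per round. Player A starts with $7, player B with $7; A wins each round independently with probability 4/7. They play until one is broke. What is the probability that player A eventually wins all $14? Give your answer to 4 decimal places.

Let r = q/p = (3/7)/(4/7) = 3/4. The recurrence P(i) = p·P(i+1) + q·P(i−1) with P(0)=0, P(14)=1 gives P(i) = (1 − r^i)/(1 − r^14).
P(7) = (1 − (3/4)^7) / (1 − (3/4)^14) = 16384/18571 ≈ 0.8822.

0.8822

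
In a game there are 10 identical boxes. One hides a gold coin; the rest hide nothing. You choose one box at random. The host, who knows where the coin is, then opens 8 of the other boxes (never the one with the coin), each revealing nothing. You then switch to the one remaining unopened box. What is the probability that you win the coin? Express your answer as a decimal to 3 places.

0.900

Your original box holds the coin with probability 1/10, so the other 9 collectively hold it with probability 9/10.
The host can always find 8 empty boxes to open, so the reveals don't change that 9/10; it is now spread over the 1 remaining unopened box.
P(win by switching) = (9/10) · (1/1) = 9/10 ≈ 0.900.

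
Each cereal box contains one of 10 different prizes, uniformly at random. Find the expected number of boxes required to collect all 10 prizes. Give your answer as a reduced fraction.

7381/252

After i distinct types are collected, each trial gives a new one with probability (10−i)/10, so the expected wait for the next new type is 10/(10−i).
E = 10/10 + 10/9 + 10/8 + 10/7 + 10/6 + 10/5 + 10/4 + 10/3 + 10/2 + 10/1 = 7381/252.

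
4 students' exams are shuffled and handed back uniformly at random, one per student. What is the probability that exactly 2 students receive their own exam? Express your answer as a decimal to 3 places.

0.250

Choose which 2 of the 4 are fixed: C(4,2) = 6 ways.
The remaining 2 must have no fixed point: D(2) = 1.
P = 6·1/24 = 1/4 ≈ 0.250.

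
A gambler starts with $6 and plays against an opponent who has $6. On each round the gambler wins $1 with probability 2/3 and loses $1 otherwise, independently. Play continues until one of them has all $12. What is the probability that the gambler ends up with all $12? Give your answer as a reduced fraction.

64/65

Let r = q/p = (1/3)/(2/3) = 1/2. The recurrence P(i) = p·P(i+1) + q·P(i−1) with P(0)=0, P(12)=1 gives P(i) = (1 − r^i)/(1 − r^12).
P(6) = (1 − (1/2)^6) / (1 − (1/2)^12) = 64/65.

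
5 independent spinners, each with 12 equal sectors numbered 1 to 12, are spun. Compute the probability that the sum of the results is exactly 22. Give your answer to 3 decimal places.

There are 12^5 = 248832 equally likely outcomes.
The number of ordered 5-tuples from {1,…,12} summing to 22 is 5355.
P(sum = 22) = 5355/248832 = 595/27648 ≈ 0.022.

0.022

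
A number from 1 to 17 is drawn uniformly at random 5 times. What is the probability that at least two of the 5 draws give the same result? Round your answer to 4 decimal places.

P(all 5 different) = 17/17 · 16/17 · ··· · 13/17 ≈ 0.5230.
P(at least two equal) = 1 − 0.5230 = 0.4770.

0.4770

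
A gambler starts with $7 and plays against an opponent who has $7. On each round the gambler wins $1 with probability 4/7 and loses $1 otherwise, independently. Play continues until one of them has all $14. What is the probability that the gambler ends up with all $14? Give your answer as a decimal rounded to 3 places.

0.882

Let r = q/p = (3/7)/(4/7) = 3/4. The recurrence P(i) = p·P(i+1) + q·P(i−1) with P(0)=0, P(14)=1 gives P(i) = (1 − r^i)/(1 − r^14).
P(7) = (1 − (3/4)^7) / (1 − (3/4)^14) = 16384/18571 ≈ 0.882.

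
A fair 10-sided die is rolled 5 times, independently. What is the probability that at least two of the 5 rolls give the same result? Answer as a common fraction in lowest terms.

436/625

P(all 5 different) = 10/10 · 9/10 · ··· · 6/10 = 189/625.
P(at least two equal) = 1 − 189/625 = 436/625.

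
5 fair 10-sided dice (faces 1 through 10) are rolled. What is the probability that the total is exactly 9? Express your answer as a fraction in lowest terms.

There are 10^5 = 100000 equally likely outcomes.
The number of ordered 5-tuples from {1,…,10} summing to 9 is 70.
P(sum = 9) = 70/100000 = 7/10000.

7/10000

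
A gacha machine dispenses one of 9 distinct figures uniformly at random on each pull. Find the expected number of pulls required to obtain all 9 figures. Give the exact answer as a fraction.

7129/280

After i distinct types are collected, each trial gives a new one with probability (9−i)/9, so the expected wait for the next new type is 9/(9−i).
E = 9/9 + 9/8 + 9/7 + 9/6 + 9/5 + 9/4 + 9/3 + 9/2 + 9/1 = 7129/280.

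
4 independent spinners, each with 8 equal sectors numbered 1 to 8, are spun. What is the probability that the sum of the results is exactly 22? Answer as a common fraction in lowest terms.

123/2048

There are 8^4 = 4096 equally likely outcomes.
The number of ordered 4-tuples from {1,…,8} summing to 22 is 246.
P(sum = 22) = 246/4096 = 123/2048.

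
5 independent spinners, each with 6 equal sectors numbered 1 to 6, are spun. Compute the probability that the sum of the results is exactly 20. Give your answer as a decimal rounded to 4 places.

There are 6^5 = 7776 equally likely outcomes.
The number of ordered 5-tuples from {1,…,6} summing to 20 is 651.
P(sum = 20) = 651/7776 = 217/2592 ≈ 0.0837.

0.0837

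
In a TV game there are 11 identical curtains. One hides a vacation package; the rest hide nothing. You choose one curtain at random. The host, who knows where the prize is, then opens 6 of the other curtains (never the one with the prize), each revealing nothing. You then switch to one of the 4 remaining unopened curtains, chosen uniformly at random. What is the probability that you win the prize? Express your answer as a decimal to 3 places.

0.227

Your original curtain holds the prize with probability 1/11, so the other 10 collectively hold it with probability 10/11.
The host can always find 6 empty curtains to open, so the reveals don't change that 10/11; it is now spread over the 4 remaining unopened curtains.
P(win by switching) = (10/11) · (1/4) = 5/22 ≈ 0.227.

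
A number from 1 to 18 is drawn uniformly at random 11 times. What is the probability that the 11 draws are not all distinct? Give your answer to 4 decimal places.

0.9802

P(all 11 different) = 18/18 · 17/18 · ··· · 8/18 ≈ 0.0198.
P(at least two equal) = 1 − 0.0198 = 0.9802.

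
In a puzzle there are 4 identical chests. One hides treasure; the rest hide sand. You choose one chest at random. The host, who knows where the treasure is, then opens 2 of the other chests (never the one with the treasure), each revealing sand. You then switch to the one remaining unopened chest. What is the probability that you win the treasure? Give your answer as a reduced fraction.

Your original chest holds the treasure with probability 1/4, so the other 3 collectively hold it with probability 3/4.
The host can always find 2 empty chests to open, so the reveals don't change that 3/4; it is now spread over the 1 remaining unopened chest.
P(win by switching) = (3/4) · (1/1) = 3/4.

3/4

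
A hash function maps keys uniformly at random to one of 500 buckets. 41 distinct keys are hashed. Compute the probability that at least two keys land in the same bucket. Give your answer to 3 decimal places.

It's easier to compute the probability that all 41 are distinct.
P(all distinct) = 500/500 · 499/500 · ··· · 460/500 ≈ 0.185.
So the probability of at least one match is 1 − 0.185 = 0.815.

0.815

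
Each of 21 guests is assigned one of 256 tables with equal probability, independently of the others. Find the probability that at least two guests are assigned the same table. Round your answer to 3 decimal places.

0.570

It's easier to compute the probability that all 21 are distinct.
P(all distinct) = 256/256 · 255/256 · ··· · 236/256 ≈ 0.430.
So the probability of at least one match is 1 − 0.430 = 0.570.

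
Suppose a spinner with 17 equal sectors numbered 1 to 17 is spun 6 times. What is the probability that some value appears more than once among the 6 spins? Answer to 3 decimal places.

0.631

P(all 6 different) = 17/17 · 16/17 · ··· · 12/17 ≈ 0.369.
P(at least two equal) = 1 − 0.369 = 0.631.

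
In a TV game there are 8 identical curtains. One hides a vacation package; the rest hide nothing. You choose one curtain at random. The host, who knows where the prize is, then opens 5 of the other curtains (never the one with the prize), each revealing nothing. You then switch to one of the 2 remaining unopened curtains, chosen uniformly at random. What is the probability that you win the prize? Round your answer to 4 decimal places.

0.4375

Your original curtain holds the prize with probability 1/8, so the other 7 collectively hold it with probability 7/8.
The host can always find 5 empty curtains to open, so the reveals don't change that 7/8; it is now spread over the 2 remaining unopened curtains.
P(win by switching) = (7/8) · (1/2) = 7/16 ≈ 0.4375.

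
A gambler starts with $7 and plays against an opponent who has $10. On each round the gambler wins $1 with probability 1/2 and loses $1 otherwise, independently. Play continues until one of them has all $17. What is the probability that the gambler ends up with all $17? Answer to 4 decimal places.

0.4118

With a fair step, P(i) = ½P(i−1) + ½P(i+1) with P(0)=0, P(17)=1 has the linear solution P(i) = i/17.
P(7) = 7/17 ≈ 0.4118.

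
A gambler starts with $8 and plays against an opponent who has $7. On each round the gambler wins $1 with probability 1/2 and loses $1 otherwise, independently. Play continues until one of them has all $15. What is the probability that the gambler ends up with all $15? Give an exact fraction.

With a fair step, P(i) = ½P(i−1) + ½P(i+1) with P(0)=0, P(15)=1 has the linear solution P(i) = i/15.
P(8) = 8/15.

8/15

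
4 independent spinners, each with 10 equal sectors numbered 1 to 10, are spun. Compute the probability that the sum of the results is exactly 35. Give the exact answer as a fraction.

7/1250

There are 10^4 = 10000 equally likely outcomes.
The number of ordered 4-tuples from {1,…,10} summing to 35 is 56.
P(sum = 35) = 56/10000 = 7/1250.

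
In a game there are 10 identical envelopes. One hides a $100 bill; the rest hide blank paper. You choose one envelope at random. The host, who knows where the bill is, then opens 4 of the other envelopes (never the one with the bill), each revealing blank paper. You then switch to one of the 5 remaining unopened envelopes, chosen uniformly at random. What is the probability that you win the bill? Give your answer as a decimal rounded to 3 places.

Your original envelope holds the bill with probability 1/10, so the other 9 collectively hold it with probability 9/10.
The host can always find 4 empty envelopes to open, so the reveals don't change that 9/10; it is now spread over the 5 remaining unopened envelopes.
P(win by switching) = (9/10) · (1/5) = 9/50 ≈ 0.180.

0.180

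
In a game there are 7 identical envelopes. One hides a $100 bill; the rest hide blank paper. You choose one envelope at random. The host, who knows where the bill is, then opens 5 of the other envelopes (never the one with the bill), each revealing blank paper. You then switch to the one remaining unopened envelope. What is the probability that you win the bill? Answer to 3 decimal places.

Your original envelope holds the bill with probability 1/7, so the other 6 collectively hold it with probability 6/7.
The host can always find 5 empty envelopes to open, so the reveals don't change that 6/7; it is now spread over the 1 remaining unopened envelope.
P(win by switching) = (6/7) · (1/1) = 6/7 ≈ 0.857.

0.857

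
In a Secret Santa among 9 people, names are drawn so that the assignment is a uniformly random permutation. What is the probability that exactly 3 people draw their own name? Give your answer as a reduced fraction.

Choose which 3 of the 9 are fixed: C(9,3) = 84 ways.
The remaining 6 must have no fixed point: D(6) = 265.
P = 84·265/362880 = 53/864.

53/864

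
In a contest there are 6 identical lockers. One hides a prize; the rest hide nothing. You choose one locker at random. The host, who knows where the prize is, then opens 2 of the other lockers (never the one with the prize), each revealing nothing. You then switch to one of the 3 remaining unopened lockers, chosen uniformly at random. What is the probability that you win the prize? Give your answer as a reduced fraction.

Your original locker holds the prize with probability 1/6, so the other 5 collectively hold it with probability 5/6.
The host can always find 2 empty lockers to open, so the reveals don't change that 5/6; it is now spread over the 3 remaining unopened lockers.
P(win by switching) = (5/6) · (1/3) = 5/18.

5/18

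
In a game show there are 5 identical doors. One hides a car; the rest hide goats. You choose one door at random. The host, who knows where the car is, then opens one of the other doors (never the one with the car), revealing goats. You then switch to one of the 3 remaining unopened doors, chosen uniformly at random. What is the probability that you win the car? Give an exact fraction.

4/15

Your original door holds the car with probability 1/5, so the other 4 collectively hold it with probability 4/5.
The host can always find an empty door to open, so this doesn't change that 4/5; it is now spread over the 3 remaining unopened doors.
P(win by switching) = (4/5) · (1/3) = 4/15.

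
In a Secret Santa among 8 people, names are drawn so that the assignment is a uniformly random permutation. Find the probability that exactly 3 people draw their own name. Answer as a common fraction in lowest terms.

Choose which 3 of the 8 are fixed: C(8,3) = 56 ways.
The remaining 5 must have no fixed point: D(5) = 44.
P = 56·44/40320 = 11/180.

11/180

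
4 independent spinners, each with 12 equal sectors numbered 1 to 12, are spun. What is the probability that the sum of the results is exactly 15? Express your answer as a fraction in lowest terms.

There are 12^4 = 20736 equally likely outcomes.
The number of ordered 4-tuples from {1,…,12} summing to 15 is 364.
P(sum = 15) = 364/20736 = 91/5184.

91/5184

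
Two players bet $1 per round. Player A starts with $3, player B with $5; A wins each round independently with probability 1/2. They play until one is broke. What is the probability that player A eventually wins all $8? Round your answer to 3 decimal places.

0.375

With a fair step, P(i) = ½P(i−1) + ½P(i+1) with P(0)=0, P(8)=1 has the linear solution P(i) = i/8.
P(3) = 3/8 ≈ 0.375.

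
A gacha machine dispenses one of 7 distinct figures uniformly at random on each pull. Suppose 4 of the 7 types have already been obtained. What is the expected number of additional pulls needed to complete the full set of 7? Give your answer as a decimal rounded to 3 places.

Starting from 4 distinct types, each trial gives a new one with probability (7−i)/7 when i types are held, so the wait for the next new type is 7/(7−i).
E = 7/3 + 7/2 + 7/1 = 77/6 ≈ 12.833.

12.833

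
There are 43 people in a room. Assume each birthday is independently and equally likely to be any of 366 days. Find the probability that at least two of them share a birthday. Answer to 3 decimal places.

It's easier to compute the probability that all 43 are distinct.
P(all distinct) = 366/366 · 365/366 · ··· · 324/366 ≈ 0.077.
So the probability of at least one match is 1 − 0.077 = 0.923.

0.923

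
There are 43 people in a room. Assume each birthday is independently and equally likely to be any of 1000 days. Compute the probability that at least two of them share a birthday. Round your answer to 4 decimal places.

0.5999

It's easier to compute the probability that all 43 are distinct.
P(all distinct) = 1000/1000 · 999/1000 · ··· · 958/1000 ≈ 0.4001.
So the probability of at least one match is 1 − 0.4001 = 0.5999.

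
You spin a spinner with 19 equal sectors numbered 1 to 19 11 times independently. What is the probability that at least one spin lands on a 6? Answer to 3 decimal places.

0.448

P(no spin lands on a 6) = (18/19)^11 ≈ 0.552.
P(at least one) = 1 − 0.552 = 0.448.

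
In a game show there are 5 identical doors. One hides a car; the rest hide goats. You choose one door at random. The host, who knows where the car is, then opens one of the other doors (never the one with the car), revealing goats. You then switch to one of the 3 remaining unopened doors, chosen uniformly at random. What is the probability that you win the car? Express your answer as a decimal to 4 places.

0.2667

Your original door holds the car with probability 1/5, so the other 4 collectively hold it with probability 4/5.
The host can always find an empty door to open, so this doesn't change that 4/5; it is now spread over the 3 remaining unopened doors.
P(win by switching) = (4/5) · (1/3) = 4/15 ≈ 0.2667.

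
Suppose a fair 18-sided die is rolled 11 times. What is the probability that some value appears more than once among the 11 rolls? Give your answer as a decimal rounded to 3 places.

P(all 11 different) = 18/18 · 17/18 · ··· · 8/18 ≈ 0.020.
P(at least two equal) = 1 − 0.020 = 0.980.

0.980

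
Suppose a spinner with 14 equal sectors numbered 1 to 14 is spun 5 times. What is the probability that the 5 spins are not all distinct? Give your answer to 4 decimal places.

P(all 5 different) = 14/14 · 13/14 · ··· · 10/14 ≈ 0.4467.
P(at least two equal) = 1 − 0.4467 = 0.5533.

0.5533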